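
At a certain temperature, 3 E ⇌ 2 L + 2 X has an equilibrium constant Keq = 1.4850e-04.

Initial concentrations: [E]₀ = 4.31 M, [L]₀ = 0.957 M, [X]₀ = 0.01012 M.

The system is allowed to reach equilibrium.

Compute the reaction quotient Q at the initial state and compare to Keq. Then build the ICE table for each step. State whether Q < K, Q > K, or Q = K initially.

Q₀ = 1.1715e-06; Q < K (proceeds forward)

Q₀ = 1.1715e-06 vs Keq = 1.4850e-04 ⇒ Q<K, forward
Step 1:
                   E          L          X
  Initial       4.31      0.957    0.01012
  Change     -0.1339    0.08928    0.08928
  Equil        4.176      1.046     0.0994
  solve Keq expr → x = 0.04464; check Q = 1.4850e-04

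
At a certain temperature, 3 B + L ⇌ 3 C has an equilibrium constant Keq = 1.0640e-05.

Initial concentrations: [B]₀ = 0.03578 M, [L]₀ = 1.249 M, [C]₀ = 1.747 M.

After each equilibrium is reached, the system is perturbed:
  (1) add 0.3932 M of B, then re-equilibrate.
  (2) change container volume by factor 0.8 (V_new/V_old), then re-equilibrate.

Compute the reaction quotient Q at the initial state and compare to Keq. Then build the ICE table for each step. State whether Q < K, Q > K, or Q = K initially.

Q₀ = 9.3196e+04; Q > K (proceeds reverse)

Q₀ = 9.3196e+04 vs Keq = 1.0640e-05 ⇒ Q>K, reverse
Step 1:
                  B         L         C
  Initial   0.03578     1.249     1.747
  Change        1.7    0.5668      -1.7
  Equil       1.736     1.816   0.04659
  solve Keq expr → x = -0.5668; check Q = 1.0640e-05
Then add 0.3932 M of B.
Step 2:
                  B         L         C
  Initial     2.129     1.816   0.04659
  Change   -0.01024 -0.003413   0.01024
  Equil       2.119     1.812   0.05683
  solve Keq expr → x = 0.003413; check Q = 1.0640e-05
Then change container volume by factor 0.8 (V_new/V_old).
Step 3:
                  B         L         C
  Initial     2.649     2.265   0.07103
  Change  -0.005312 -0.001771  0.005312
  Equil       2.644     2.264   0.07635
  solve Keq expr → x = 0.001771; check Q = 1.0640e-05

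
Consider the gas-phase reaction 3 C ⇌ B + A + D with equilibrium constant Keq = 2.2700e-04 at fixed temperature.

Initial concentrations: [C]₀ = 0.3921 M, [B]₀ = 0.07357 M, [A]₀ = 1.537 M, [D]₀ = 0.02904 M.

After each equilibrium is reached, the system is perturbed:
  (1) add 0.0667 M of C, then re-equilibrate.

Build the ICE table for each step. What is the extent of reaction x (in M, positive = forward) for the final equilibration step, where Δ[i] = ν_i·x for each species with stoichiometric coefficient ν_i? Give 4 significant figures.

Q₀ = 0.05447 vs Keq = 2.2700e-04 ⇒ Q>K, reverse
Step 1:
                    C           B           A           D
  I            0.3921     0.07357       1.537     0.02904
  C           0.08602    -0.02867    -0.02867    -0.02867
  E            0.4781      0.0449       1.508  3.6638e-04
  solve Keq expr → x = -0.02867; check Q = 2.2700e-04
Then add 0.0667 M of C.
Step 2:
                    C           B           A           D
  I            0.5448      0.0449       1.508  3.6638e-04
  C       -5.1617e-04  1.7206e-04  1.7206e-04  1.7206e-04
  E            0.5443     0.04507       1.508  5.3844e-04
  solve Keq expr → x = 1.7206e-04; check Q = 2.2700e-04

x = 1.7206e-04 M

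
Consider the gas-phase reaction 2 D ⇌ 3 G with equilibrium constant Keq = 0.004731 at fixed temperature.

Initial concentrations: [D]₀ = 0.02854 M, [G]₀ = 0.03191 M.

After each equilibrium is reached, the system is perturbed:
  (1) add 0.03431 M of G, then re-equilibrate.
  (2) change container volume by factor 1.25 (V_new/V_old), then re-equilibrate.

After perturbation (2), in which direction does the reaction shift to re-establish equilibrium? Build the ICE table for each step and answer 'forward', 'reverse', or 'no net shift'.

Q₀ = 0.03989 vs Keq = 0.004731 ⇒ Q>K, reverse
Step 1:
                   D          G
  I          0.02854    0.03191
  C         0.008776   -0.01316
  E          0.03732    0.01875
  solve Keq expr → x = -0.004388; check Q = 0.004731
Then add 0.03431 M of G.
Step 2:
                   D          G
  I          0.03732    0.05306
  C          0.01894   -0.02841
  E          0.05626    0.02465
  solve Keq expr → x = -0.00947; check Q = 0.004731
Then change container volume by factor 1.25 (V_new/V_old).
Step 3:
                   D          G
  I            0.045    0.01972
  C       -8.3857e-04   0.001258
  E          0.04417    0.02098
  solve Keq expr → x = 4.1929e-04; check Q = 0.004731

Direction: forward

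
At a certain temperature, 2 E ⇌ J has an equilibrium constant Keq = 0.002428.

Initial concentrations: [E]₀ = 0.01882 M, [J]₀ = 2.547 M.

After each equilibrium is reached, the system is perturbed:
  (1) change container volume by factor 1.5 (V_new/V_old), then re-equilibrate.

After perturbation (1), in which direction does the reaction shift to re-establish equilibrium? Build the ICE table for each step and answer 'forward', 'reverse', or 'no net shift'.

Q₀ = 7191 vs Keq = 0.002428 ⇒ Q>K, reverse
Step 1:
                  E         J
  Initial   0.01882     2.547
  Change      4.973    -2.486
  Equil       4.992    0.0605
  solve Keq expr → x = -2.486; check Q = 0.002428
Then change container volume by factor 1.5 (V_new/V_old).
Step 2:
                  E         J
  Initial     3.328   0.04033
  Change    0.02604  -0.01302
  Equil       3.354   0.02731
  solve Keq expr → x = -0.01302; check Q = 0.002428

Direction: reverse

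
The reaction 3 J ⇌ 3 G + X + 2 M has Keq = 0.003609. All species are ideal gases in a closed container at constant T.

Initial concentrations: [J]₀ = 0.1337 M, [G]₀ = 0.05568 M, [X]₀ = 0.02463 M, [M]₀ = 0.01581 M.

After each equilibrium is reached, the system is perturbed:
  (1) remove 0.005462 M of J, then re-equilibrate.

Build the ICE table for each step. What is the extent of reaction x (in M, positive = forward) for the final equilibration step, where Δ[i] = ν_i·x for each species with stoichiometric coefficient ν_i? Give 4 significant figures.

x = -9.7482e-04 M

Q₀ = 4.4466e-07 vs Keq = 0.003609 ⇒ Q<K, forward
Step 1:
                  J         G         X         M
  init       0.1337   0.05568   0.02463   0.01581
  Δ        -0.07911   0.07911   0.02637   0.05274
  eq        0.05459    0.1348     0.051   0.06855
  solve Keq expr → x = 0.02637; check Q = 0.003609
Then remove 0.005462 M of J.
Step 2:
                  J         G         X         M
  init      0.04912    0.1348     0.051   0.06855
  Δ        0.002924 -0.002924 -9.7482e-04  -0.00195
  eq        0.05205    0.1319   0.05003    0.0666
  solve Keq expr → x = -9.7482e-04; check Q = 0.003609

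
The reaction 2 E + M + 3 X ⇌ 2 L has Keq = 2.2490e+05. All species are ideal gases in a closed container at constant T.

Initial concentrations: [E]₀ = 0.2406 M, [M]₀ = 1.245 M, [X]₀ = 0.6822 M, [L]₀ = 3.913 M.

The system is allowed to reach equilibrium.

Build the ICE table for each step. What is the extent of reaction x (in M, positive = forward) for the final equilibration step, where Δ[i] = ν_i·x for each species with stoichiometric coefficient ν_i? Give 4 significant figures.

x = 0.1026 M

Q₀ = 669.2 vs Keq = 2.2490e+05 ⇒ Q<K, forward
Step 1:
                    E           M           X           L
  Initial      0.2406       1.245      0.6822       3.913
  Change      -0.2051     -0.1026     -0.3077      0.2051
  Equil       0.03545       1.142      0.3745       4.118
  solve Keq expr → x = 0.1026; check Q = 2.2490e+05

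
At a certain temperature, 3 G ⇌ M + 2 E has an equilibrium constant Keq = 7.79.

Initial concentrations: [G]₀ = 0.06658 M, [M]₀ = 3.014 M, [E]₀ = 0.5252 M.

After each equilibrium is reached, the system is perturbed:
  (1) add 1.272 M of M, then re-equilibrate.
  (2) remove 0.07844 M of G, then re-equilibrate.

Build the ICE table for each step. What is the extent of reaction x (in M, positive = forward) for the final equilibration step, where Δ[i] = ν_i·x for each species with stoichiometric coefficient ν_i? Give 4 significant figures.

x = -0.01688 M

Q₀ = 2817 vs Keq = 7.79 ⇒ Q>K, reverse
Step 1:
                  G         M         E
  Initial   0.06658     3.014    0.5252
  Change     0.2825  -0.09416   -0.1883
  Equil      0.3491      2.92    0.3369
  solve Keq expr → x = -0.09416; check Q = 7.79
Then add 1.272 M of M.
Step 2:
                  G         M         E
  Initial    0.3491     4.192    0.3369
  Change    0.02914 -0.009712  -0.01942
  Equil      0.3782     4.182    0.3174
  solve Keq expr → x = -0.009712; check Q = 7.79
Then remove 0.07844 M of G.
Step 3:
                  G         M         E
  Initial    0.2998     4.182    0.3174
  Change    0.05065  -0.01688  -0.03377
  Equil      0.3504     4.165    0.2837
  solve Keq expr → x = -0.01688; check Q = 7.79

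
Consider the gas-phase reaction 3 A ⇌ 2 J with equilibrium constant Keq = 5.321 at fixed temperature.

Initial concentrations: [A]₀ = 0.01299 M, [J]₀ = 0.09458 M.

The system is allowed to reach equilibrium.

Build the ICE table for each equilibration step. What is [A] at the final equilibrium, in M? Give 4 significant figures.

Q₀ = 4081 vs Keq = 5.321 ⇒ Q>K, reverse
Step 1:
                    A           J
  Initial     0.01299     0.09458
  Change      0.06562    -0.04374
  Equil       0.07861     0.05084
  solve Keq expr → x = -0.02187; check Q = 5.321

[A]_eq = 0.07861 M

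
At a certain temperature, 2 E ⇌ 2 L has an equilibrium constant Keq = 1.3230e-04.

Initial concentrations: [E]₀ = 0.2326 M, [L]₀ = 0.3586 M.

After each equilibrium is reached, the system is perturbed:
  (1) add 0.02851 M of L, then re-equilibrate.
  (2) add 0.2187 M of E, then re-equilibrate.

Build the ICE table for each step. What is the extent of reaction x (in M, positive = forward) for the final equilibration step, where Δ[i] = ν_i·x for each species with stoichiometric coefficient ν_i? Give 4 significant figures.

Q₀ = 2.377 vs Keq = 1.3230e-04 ⇒ Q>K, reverse
Step 1:
                   E          L
  Initial     0.2326     0.3586
  Change      0.3519    -0.3519
  Equil       0.5845   0.006723
  solve Keq expr → x = -0.1759; check Q = 1.3230e-04
Then add 0.02851 M of L.
Step 2:
                   E          L
  Initial     0.5845    0.03523
  Change     0.02819   -0.02819
  Equil       0.6127   0.007047
  solve Keq expr → x = -0.01409; check Q = 1.3230e-04
Then add 0.2187 M of E.
Step 3:
                   E          L
  Initial     0.8314   0.007047
  Change   -0.002487   0.002487
  Equil       0.8289   0.009534
  solve Keq expr → x = 0.001243; check Q = 1.3230e-04

x = 0.001243 M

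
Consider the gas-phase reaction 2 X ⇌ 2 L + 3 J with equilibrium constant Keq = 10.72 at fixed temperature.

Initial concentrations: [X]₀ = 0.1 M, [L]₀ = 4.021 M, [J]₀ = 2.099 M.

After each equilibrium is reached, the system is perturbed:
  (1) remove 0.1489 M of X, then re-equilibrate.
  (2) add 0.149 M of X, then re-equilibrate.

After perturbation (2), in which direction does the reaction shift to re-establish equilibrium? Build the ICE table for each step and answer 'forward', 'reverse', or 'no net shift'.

Q₀ = 1.4952e+04 vs Keq = 10.72 ⇒ Q>K, reverse
Step 1:
                  X         L         J
  init          0.1     4.021     2.099
  Δ          0.7819   -0.7819    -1.173
  eq         0.8819     3.239    0.9262
  solve Keq expr → x = -0.3909; check Q = 10.72
Then remove 0.1489 M of X.
Step 2:
                  X         L         J
  init        0.733     3.239    0.9262
  Δ         0.04449  -0.04449  -0.06674
  eq         0.7775     3.195    0.8595
  solve Keq expr → x = -0.02225; check Q = 10.72
Then add 0.149 M of X.
Step 3:
                  X         L         J
  init       0.9265     3.195    0.8595
  Δ        -0.04452   0.04452   0.06678
  eq         0.8819     3.239    0.9263
  solve Keq expr → x = 0.02226; check Q = 10.72

Direction: forward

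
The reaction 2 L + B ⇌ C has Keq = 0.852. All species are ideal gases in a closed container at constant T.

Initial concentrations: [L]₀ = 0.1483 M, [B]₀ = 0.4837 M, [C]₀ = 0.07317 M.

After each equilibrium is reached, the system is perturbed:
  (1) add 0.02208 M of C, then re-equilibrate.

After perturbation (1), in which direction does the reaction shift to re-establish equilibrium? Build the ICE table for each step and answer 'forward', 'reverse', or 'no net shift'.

Q₀ = 6.878 vs Keq = 0.852 ⇒ Q>K, reverse
Step 1:
                   L          B          C
  Initial     0.1483     0.4837    0.07317
  Change     0.09349    0.04675   -0.04675
  Equil       0.2418     0.5304    0.02642
  solve Keq expr → x = -0.04675; check Q = 0.852
Then add 0.02208 M of C.
Step 2:
                   L          B          C
  Initial     0.2418     0.5304     0.0485
  Change     0.02894    0.01447   -0.01447
  Equil       0.2707     0.5449    0.03403
  solve Keq expr → x = -0.01447; check Q = 0.852

Direction: reverse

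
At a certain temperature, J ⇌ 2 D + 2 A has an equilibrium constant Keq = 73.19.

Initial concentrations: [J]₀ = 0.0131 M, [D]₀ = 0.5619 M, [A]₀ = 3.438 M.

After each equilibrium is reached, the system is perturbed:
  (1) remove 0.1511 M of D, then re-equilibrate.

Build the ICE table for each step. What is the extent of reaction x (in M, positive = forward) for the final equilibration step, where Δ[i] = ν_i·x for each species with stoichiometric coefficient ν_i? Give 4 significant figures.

Q₀ = 284.9 vs Keq = 73.19 ⇒ Q>K, reverse
Step 1:
                    J           D           A
  I            0.0131      0.5619       3.438
  C           0.02719    -0.05438    -0.05438
  E           0.04029      0.5075       3.384
  solve Keq expr → x = -0.02719; check Q = 73.19
Then remove 0.1511 M of D.
Step 2:
                    J           D           A
  I           0.04029      0.3564       3.384
  C          -0.01619     0.03238     0.03238
  E            0.0241      0.3888       3.416
  solve Keq expr → x = 0.01619; check Q = 73.19

x = 0.01619 M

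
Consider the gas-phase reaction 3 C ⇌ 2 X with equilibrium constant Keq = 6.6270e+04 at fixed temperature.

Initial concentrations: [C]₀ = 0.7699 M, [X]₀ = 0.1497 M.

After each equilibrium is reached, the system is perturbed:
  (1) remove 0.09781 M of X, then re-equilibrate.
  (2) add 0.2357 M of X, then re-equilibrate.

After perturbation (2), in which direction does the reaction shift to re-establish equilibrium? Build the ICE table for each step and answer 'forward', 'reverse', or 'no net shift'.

Direction: reverse

Q₀ = 0.04911 vs Keq = 6.6270e+04 ⇒ Q<K, forward
Step 1:
                  C         X
  I          0.7699    0.1497
  C         -0.7513    0.5009
  E         0.01855    0.6506
  solve Keq expr → x = 0.2504; check Q = 6.6270e+04
Then remove 0.09781 M of X.
Step 2:
                  C         X
  I         0.01855    0.5528
  C       -0.001884  0.001256
  E         0.01667     0.554
  solve Keq expr → x = 6.2813e-04; check Q = 6.6270e+04
Then add 0.2357 M of X.
Step 3:
                  C         X
  I         0.01667    0.7897
  C        0.004391 -0.002928
  E         0.02106    0.7868
  solve Keq expr → x = -0.001464; check Q = 6.6270e+04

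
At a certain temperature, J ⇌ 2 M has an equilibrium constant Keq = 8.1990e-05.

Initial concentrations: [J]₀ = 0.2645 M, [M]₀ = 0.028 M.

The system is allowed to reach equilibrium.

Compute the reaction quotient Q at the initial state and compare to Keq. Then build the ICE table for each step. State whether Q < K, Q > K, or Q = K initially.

Q₀ = 0.002964; Q > K (proceeds reverse)

Q₀ = 0.002964 vs Keq = 8.1990e-05 ⇒ Q>K, reverse
Step 1:
                  J         M
  I          0.2645     0.028
  C         0.01162  -0.02324
  E          0.2761  0.004758
  solve Keq expr → x = -0.01162; check Q = 8.1990e-05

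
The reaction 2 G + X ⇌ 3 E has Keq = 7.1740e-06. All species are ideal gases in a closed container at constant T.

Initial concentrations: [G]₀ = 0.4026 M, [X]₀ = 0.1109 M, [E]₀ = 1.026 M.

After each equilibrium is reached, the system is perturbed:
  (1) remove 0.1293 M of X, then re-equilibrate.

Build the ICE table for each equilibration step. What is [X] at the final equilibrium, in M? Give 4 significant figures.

Q₀ = 60.08 vs Keq = 7.1740e-06 ⇒ Q>K, reverse
Step 1:
                  G         X         E
  Initial    0.4026    0.1109     1.026
  Change     0.6737    0.3368    -1.011
  Equil       1.076    0.4477    0.0155
  solve Keq expr → x = -0.3368; check Q = 7.1740e-06
Then remove 0.1293 M of X.
Step 2:
                  G         X         E
  Initial     1.076    0.3184    0.0155
  Change   0.001098 5.4886e-04 -0.001647
  Equil       1.077     0.319   0.01385
  solve Keq expr → x = -5.4886e-04; check Q = 7.1740e-06

[X]_eq = 0.319 M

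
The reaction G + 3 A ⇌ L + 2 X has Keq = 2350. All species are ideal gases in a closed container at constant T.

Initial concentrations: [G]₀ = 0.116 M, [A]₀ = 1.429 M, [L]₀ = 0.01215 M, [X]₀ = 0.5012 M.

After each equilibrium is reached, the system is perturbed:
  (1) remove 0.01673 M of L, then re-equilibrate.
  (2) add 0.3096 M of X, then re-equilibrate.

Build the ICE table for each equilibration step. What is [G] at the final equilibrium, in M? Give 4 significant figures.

[G]_eq = 4.0780e-05 M

Q₀ = 0.009017 vs Keq = 2350 ⇒ Q<K, forward
Step 1:
                    G           A           L           X
  Initial       0.116       1.429     0.01215      0.5012
  Change       -0.116     -0.3479       0.116       0.232
  Equil    2.3195e-05       1.081      0.1281      0.7332
  solve Keq expr → x = 0.116; check Q = 2350
Then remove 0.01673 M of L.
Step 2:
                    G           A           L           X
  Initial  2.3195e-05       1.081      0.1114      0.7332
  Change  -3.0273e-06 -9.0819e-06  3.0273e-06  6.0546e-06
  Equil    2.0168e-05       1.081      0.1114      0.7332
  solve Keq expr → x = 3.0273e-06; check Q = 2350
Then add 0.3096 M of X.
Step 3:
                    G           A           L           X
  Initial  2.0168e-05       1.081      0.1114       1.043
  Change   2.0612e-05  6.1835e-05 -2.0612e-05 -4.1224e-05
  Equil    4.0780e-05       1.081      0.1114       1.043
  solve Keq expr → x = -2.0612e-05; check Q = 2350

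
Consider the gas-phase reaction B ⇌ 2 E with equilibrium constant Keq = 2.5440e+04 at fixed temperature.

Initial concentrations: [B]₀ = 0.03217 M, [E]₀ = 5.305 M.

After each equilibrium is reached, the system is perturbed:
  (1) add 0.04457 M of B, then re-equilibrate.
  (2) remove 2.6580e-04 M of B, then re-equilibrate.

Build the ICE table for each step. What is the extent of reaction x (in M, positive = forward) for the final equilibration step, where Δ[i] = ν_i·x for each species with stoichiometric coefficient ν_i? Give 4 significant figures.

Q₀ = 874.8 vs Keq = 2.5440e+04 ⇒ Q<K, forward
Step 1:
                   B          E
  init       0.03217      5.305
  Δ         -0.03104    0.06208
  eq        0.001132      5.367
  solve Keq expr → x = 0.03104; check Q = 2.5440e+04
Then add 0.04457 M of B.
Step 2:
                   B          E
  init        0.0457      5.367
  Δ         -0.04453    0.08906
  eq         0.00117      5.456
  solve Keq expr → x = 0.04453; check Q = 2.5440e+04
Then remove 2.6580e-04 M of B.
Step 3:
                   B          E
  init    9.0438e-04      5.456
  Δ       2.6557e-04 -5.3114e-04
  eq         0.00117      5.456
  solve Keq expr → x = -2.6557e-04; check Q = 2.5440e+04

x = -2.6557e-04 M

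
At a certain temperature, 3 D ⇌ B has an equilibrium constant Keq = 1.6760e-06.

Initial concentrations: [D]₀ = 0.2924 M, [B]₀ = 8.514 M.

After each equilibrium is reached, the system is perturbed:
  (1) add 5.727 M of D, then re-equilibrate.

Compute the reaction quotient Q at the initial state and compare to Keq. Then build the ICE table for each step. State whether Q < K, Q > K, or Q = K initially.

Q₀ = 340.6; Q > K (proceeds reverse)

Q₀ = 340.6 vs Keq = 1.6760e-06 ⇒ Q>K, reverse
Step 1:
                   D          B
  init        0.2924      8.514
  Δ            25.46     -8.485
  eq           25.75    0.02861
  solve Keq expr → x = -8.485; check Q = 1.6760e-06
Then add 5.727 M of D.
Step 2:
                   D          B
  init         31.48    0.02861
  Δ         -0.06991     0.0233
  eq           31.41    0.05192
  solve Keq expr → x = 0.0233; check Q = 1.6760e-06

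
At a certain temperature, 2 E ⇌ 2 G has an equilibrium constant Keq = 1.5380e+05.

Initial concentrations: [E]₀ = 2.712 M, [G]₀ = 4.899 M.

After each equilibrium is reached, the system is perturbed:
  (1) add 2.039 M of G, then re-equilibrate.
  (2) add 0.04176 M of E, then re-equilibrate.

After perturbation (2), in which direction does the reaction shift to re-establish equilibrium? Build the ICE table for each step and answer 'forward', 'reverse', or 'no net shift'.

Direction: forward

Q₀ = 3.263 vs Keq = 1.5380e+05 ⇒ Q<K, forward
Step 1:
                  E         G
  init        2.712     4.899
  Δ          -2.693     2.693
  eq        0.01936     7.592
  solve Keq expr → x = 1.346; check Q = 1.5380e+05
Then add 2.039 M of G.
Step 2:
                  E         G
  init      0.01936     9.631
  Δ        0.005186 -0.005186
  eq        0.02454     9.625
  solve Keq expr → x = -0.002593; check Q = 1.5380e+05
Then add 0.04176 M of E.
Step 3:
                  E         G
  init       0.0663     9.625
  Δ        -0.04165   0.04165
  eq        0.02465     9.667
  solve Keq expr → x = 0.02083; check Q = 1.5380e+05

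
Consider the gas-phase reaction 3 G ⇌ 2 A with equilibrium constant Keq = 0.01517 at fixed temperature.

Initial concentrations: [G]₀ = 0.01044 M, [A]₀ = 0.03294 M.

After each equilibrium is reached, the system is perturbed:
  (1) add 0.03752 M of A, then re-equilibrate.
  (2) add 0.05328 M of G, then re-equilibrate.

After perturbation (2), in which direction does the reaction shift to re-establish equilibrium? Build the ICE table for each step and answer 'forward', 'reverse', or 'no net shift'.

Direction: forward

Q₀ = 953.6 vs Keq = 0.01517 ⇒ Q>K, reverse
Step 1:
                   G          A
  I          0.01044    0.03294
  C          0.04687   -0.03125
  E          0.05731    0.00169
  solve Keq expr → x = -0.01562; check Q = 0.01517
Then add 0.03752 M of A.
Step 2:
                   G          A
  I          0.05731    0.03921
  C          0.05213   -0.03475
  E           0.1094   0.004459
  solve Keq expr → x = -0.01738; check Q = 0.01517
Then add 0.05328 M of G.
Step 3:
                   G          A
  I           0.1627   0.004459
  C        -0.004895   0.003263
  E           0.1578   0.007723
  solve Keq expr → x = 0.001632; check Q = 0.01517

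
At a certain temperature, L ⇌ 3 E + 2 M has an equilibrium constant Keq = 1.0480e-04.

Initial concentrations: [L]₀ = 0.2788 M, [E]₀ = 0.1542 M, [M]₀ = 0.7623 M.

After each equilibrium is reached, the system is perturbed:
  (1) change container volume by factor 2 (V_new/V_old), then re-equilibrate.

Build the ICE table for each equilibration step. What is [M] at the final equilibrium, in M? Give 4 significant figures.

[M]_eq = 0.3625 M

Q₀ = 0.007642 vs Keq = 1.0480e-04 ⇒ Q>K, reverse
Step 1:
                    L           E           M
  I            0.2788      0.1542      0.7623
  C           0.03765     -0.1129    -0.07529
  E            0.3164     0.04126       0.687
  solve Keq expr → x = -0.03765; check Q = 1.0480e-04
Then change container volume by factor 2 (V_new/V_old).
Step 2:
                    L           E           M
  I            0.1582     0.02063      0.3435
  C           -0.0095      0.0285       0.019
  E            0.1487     0.04913      0.3625
  solve Keq expr → x = 0.0095; check Q = 1.0480e-04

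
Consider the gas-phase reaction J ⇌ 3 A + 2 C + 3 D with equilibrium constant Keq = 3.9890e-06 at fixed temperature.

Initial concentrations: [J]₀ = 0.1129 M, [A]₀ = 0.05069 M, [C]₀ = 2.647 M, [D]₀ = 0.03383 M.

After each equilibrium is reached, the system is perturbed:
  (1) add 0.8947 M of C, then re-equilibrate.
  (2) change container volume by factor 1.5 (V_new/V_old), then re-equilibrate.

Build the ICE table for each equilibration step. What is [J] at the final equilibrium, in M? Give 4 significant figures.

Q₀ = 3.1296e-07 vs Keq = 3.9890e-06 ⇒ Q<K, forward
Step 1:
                    J           A           C           D
  Initial      0.1129     0.05069       2.647     0.03383
  Change    -0.006941     0.02082     0.01388     0.02082
  Equil         0.106     0.07151       2.661     0.05465
  solve Keq expr → x = 0.006941; check Q = 3.9890e-06
Then add 0.8947 M of C.
Step 2:
                    J           A           C           D
  Initial       0.106     0.07151       3.556     0.05465
  Change      0.00184    -0.00552    -0.00368    -0.00552
  Equil        0.1078     0.06599       3.552     0.04913
  solve Keq expr → x = -0.00184; check Q = 3.9890e-06
Then change container volume by factor 1.5 (V_new/V_old).
Step 3:
                    J           A           C           D
  Initial     0.07187     0.04399       2.368     0.03275
  Change    -0.007209     0.02163     0.01442     0.02163
  Equil       0.06466     0.06562       2.382     0.05438
  solve Keq expr → x = 0.007209; check Q = 3.9890e-06

[J]_eq = 0.06466 M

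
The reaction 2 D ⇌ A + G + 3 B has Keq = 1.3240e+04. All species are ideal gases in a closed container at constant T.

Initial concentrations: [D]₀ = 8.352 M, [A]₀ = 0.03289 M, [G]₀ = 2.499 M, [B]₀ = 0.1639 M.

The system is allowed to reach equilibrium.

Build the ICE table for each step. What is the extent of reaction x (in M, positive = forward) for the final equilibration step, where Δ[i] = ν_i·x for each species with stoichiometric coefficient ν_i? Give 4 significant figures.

Q₀ = 5.1878e-06 vs Keq = 1.3240e+04 ⇒ Q<K, forward
Step 1:
                    D           A           G           B
  init          8.352     0.03289       2.499      0.1639
  Δ            -6.972       3.486       3.486       10.46
  eq             1.38       3.519       5.985       10.62
  solve Keq expr → x = 3.486; check Q = 1.3240e+04

x = 3.486 M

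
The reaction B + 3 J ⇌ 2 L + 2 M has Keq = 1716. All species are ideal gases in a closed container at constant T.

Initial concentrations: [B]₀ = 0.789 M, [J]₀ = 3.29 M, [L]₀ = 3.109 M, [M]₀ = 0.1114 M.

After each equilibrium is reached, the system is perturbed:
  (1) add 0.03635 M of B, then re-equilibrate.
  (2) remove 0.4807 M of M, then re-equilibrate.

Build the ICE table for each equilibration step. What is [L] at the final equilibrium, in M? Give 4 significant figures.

Q₀ = 0.004269 vs Keq = 1716 ⇒ Q<K, forward
Step 1:
                   B          J          L          M
  init         0.789       3.29      3.109     0.1114
  Δ          -0.7577     -2.273      1.515      1.515
  eq         0.03135      1.017      4.624      1.627
  solve Keq expr → x = 0.7577; check Q = 1716
Then add 0.03635 M of B.
Step 2:
                   B          J          L          M
  init        0.0677      1.017      4.624      1.627
  Δ         -0.02492   -0.07476    0.04984    0.04984
  eq         0.04277     0.9423      4.674      1.677
  solve Keq expr → x = 0.02492; check Q = 1716
Then remove 0.4807 M of M.
Step 3:
                   B          J          L          M
  init       0.04277     0.9423      4.674      1.196
  Δ         -0.01569   -0.04706    0.03137    0.03137
  eq         0.02709     0.8952      4.706      1.227
  solve Keq expr → x = 0.01569; check Q = 1716

[L]_eq = 4.706 M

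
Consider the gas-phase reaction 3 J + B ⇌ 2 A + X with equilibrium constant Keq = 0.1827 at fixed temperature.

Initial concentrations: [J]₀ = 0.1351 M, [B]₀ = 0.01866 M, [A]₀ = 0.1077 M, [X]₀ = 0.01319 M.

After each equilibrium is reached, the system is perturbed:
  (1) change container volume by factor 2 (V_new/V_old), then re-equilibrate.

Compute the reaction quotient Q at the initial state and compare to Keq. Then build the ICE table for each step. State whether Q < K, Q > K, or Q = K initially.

Q₀ = 3.325; Q > K (proceeds reverse)

Q₀ = 3.325 vs Keq = 0.1827 ⇒ Q>K, reverse
Step 1:
                    J           B           A           X
  Initial      0.1351     0.01866      0.1077     0.01319
  Change      0.03027     0.01009    -0.02018    -0.01009
  Equil        0.1654     0.02875     0.08752    0.003101
  solve Keq expr → x = -0.01009; check Q = 0.1827
Then change container volume by factor 2 (V_new/V_old).
Step 2:
                    J           B           A           X
  Initial     0.08268     0.01437     0.04376     0.00155
  Change     0.001896  6.3190e-04   -0.001264 -6.3190e-04
  Equil       0.08458     0.01501      0.0425  9.1853e-04
  solve Keq expr → x = -6.3190e-04; check Q = 0.1827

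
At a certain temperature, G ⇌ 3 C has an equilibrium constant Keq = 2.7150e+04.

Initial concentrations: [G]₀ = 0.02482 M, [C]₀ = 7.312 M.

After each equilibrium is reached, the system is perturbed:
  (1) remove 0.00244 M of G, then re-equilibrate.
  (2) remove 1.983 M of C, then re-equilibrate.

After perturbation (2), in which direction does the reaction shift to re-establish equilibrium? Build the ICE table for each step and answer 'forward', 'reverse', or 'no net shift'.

Direction: forward

Q₀ = 1.5751e+04 vs Keq = 2.7150e+04 ⇒ Q<K, forward
Step 1:
                   G          C
  Initial    0.02482      7.312
  Change    -0.01024    0.03072
  Equil      0.01458      7.343
  solve Keq expr → x = 0.01024; check Q = 2.7150e+04
Then remove 0.00244 M of G.
Step 2:
                   G          C
  Initial    0.01214      7.343
  Change    0.002397  -0.007192
  Equil      0.01454      7.336
  solve Keq expr → x = -0.002397; check Q = 2.7150e+04
Then remove 1.983 M of C.
Step 3:
                   G          C
  Initial    0.01454      5.353
  Change   -0.008806    0.02642
  Equil     0.005732      5.379
  solve Keq expr → x = 0.008806; check Q = 2.7150e+04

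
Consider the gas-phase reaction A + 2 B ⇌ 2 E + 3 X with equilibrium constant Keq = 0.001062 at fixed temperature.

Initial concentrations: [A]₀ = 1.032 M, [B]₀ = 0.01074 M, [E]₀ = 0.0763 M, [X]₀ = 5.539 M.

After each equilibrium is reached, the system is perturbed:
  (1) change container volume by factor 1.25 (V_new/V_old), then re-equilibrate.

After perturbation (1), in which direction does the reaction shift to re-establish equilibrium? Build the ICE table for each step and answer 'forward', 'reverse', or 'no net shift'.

Direction: forward

Q₀ = 8311 vs Keq = 0.001062 ⇒ Q>K, reverse
Step 1:
                  A         B         E         X
  init        1.032   0.01074    0.0763     5.539
  Δ         0.03803   0.07607  -0.07607   -0.1141
  eq           1.07   0.08681 2.3160e-04     5.425
  solve Keq expr → x = -0.03803; check Q = 0.001062
Then change container volume by factor 1.25 (V_new/V_old).
Step 2:
                  A         B         E         X
  init        0.856   0.06945 1.8528e-04      4.34
  Δ       -2.3079e-05 -4.6157e-05 4.6157e-05 6.9236e-05
  eq          0.856    0.0694 2.3144e-04      4.34
  solve Keq expr → x = 2.3079e-05; check Q = 0.001062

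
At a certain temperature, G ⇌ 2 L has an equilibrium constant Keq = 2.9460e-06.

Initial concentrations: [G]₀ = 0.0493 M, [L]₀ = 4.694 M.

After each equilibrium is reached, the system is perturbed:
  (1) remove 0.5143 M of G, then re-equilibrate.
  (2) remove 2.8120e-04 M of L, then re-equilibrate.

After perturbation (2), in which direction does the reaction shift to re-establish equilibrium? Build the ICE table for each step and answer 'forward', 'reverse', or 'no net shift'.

Q₀ = 446.9 vs Keq = 2.9460e-06 ⇒ Q>K, reverse
Step 1:
                    G           L
  I            0.0493       4.694
  C             2.346      -4.691
  E             2.395    0.002656
  solve Keq expr → x = -2.346; check Q = 2.9460e-06
Then remove 0.5143 M of G.
Step 2:
                    G           L
  I             1.881    0.002656
  C        1.5116e-04 -3.0232e-04
  E             1.881    0.002354
  solve Keq expr → x = -1.5116e-04; check Q = 2.9460e-06
Then remove 2.8120e-04 M of L.
Step 3:
                    G           L
  I             1.881    0.002073
  C       -1.4056e-04  2.8111e-04
  E             1.881    0.002354
  solve Keq expr → x = 1.4056e-04; check Q = 2.9460e-06

Direction: forward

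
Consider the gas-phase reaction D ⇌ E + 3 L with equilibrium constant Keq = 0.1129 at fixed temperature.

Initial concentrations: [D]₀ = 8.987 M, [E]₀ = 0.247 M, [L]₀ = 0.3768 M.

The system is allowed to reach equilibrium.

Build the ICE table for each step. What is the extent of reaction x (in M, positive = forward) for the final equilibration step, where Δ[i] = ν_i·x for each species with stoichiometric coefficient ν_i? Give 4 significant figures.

x = 0.2837 M

Q₀ = 0.00147 vs Keq = 0.1129 ⇒ Q<K, forward
Step 1:
                  D         E         L
  init        8.987     0.247    0.3768
  Δ         -0.2837    0.2837    0.8511
  eq          8.703    0.5307     1.228
  solve Keq expr → x = 0.2837; check Q = 0.1129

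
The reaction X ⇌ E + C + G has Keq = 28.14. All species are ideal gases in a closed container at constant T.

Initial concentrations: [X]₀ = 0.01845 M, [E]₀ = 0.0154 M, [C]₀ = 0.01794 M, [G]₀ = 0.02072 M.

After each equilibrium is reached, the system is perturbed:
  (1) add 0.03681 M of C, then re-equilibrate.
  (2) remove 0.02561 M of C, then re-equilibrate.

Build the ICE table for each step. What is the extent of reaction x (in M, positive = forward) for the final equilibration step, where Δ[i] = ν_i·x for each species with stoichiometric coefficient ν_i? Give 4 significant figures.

Q₀ = 3.1027e-04 vs Keq = 28.14 ⇒ Q<K, forward
Step 1:
                   X          E          C          G
  Initial    0.01845     0.0154    0.01794    0.02072
  Change    -0.01845    0.01845    0.01845    0.01845
  Equil   1.7144e-06    0.03385    0.03639    0.03917
  solve Keq expr → x = 0.01845; check Q = 28.14
Then add 0.03681 M of C.
Step 2:
                   X          E          C          G
  Initial 1.7144e-06    0.03385     0.0732    0.03917
  Change  1.7338e-06 -1.7338e-06 -1.7338e-06 -1.7338e-06
  Equil   3.4482e-06    0.03385     0.0732    0.03917
  solve Keq expr → x = -1.7338e-06; check Q = 28.14
Then remove 0.02561 M of C.
Step 3:
                   X          E          C          G
  Initial 3.4482e-06    0.03385    0.04759    0.03917
  Change  -1.2063e-06 1.2063e-06 1.2063e-06 1.2063e-06
  Equil   2.2420e-06    0.03385    0.04759    0.03917
  solve Keq expr → x = 1.2063e-06; check Q = 28.14

x = 1.2063e-06 M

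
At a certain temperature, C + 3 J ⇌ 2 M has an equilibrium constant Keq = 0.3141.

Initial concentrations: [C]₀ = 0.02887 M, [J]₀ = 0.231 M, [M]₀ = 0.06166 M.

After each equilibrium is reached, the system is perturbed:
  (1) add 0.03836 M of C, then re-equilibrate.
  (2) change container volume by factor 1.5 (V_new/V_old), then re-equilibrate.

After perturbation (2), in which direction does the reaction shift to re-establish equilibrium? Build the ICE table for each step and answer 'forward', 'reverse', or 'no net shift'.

Direction: reverse

Q₀ = 10.68 vs Keq = 0.3141 ⇒ Q>K, reverse
Step 1:
                  C         J         M
  I         0.02887     0.231   0.06166
  C         0.02088   0.06265  -0.04177
  E         0.04975    0.2937   0.01989
  solve Keq expr → x = -0.02088; check Q = 0.3141
Then add 0.03836 M of C.
Step 2:
                  C         J         M
  I         0.08811    0.2937   0.01989
  C       -0.002582 -0.007746  0.005164
  E         0.08553    0.2859   0.02506
  solve Keq expr → x = 0.002582; check Q = 0.3141
Then change container volume by factor 1.5 (V_new/V_old).
Step 3:
                  C         J         M
  I         0.05702    0.1906    0.0167
  C        0.002352  0.007056 -0.004704
  E         0.05937    0.1977     0.012
  solve Keq expr → x = -0.002352; check Q = 0.3141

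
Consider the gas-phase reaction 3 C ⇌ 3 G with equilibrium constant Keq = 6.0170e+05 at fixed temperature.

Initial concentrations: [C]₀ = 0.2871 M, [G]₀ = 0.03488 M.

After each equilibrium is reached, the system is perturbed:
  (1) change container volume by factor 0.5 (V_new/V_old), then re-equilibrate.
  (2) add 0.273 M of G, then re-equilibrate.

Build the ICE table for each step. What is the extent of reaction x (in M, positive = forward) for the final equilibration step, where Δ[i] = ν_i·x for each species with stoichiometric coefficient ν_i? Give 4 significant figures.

Q₀ = 0.001793 vs Keq = 6.0170e+05 ⇒ Q<K, forward
Step 1:
                  C         G
  Initial    0.2871   0.03488
  Change    -0.2833    0.2833
  Equil    0.003769    0.3182
  solve Keq expr → x = 0.09444; check Q = 6.0170e+05
Then change container volume by factor 0.5 (V_new/V_old).
Step 2:
                  C         G
  Initial  0.007538    0.6364
  Change          0         0
  Equil    0.007538    0.6364
  solve Keq expr → x = 0; check Q = 6.0170e+05
Then add 0.273 M of G.
Step 3:
                  C         G
  Initial  0.007538    0.9094
  Change   0.003196 -0.003196
  Equil     0.01073    0.9062
  solve Keq expr → x = -0.001065; check Q = 6.0170e+05

x = -0.001065 M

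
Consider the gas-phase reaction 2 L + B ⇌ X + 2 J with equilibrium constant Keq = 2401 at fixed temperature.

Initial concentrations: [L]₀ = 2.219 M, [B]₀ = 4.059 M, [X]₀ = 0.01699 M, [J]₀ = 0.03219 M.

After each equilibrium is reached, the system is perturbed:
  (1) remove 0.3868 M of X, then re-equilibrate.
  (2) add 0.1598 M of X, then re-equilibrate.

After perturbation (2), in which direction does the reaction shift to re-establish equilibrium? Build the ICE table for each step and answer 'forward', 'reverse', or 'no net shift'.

Direction: reverse

Q₀ = 8.8085e-07 vs Keq = 2401 ⇒ Q<K, forward
Step 1:
                   L          B          X          J
  Initial      2.219      4.059    0.01699    0.03219
  Change      -2.191     -1.096      1.096      2.191
  Equil       0.0278      2.963      1.113      2.223
  solve Keq expr → x = 1.096; check Q = 2401
Then remove 0.3868 M of X.
Step 2:
                   L          B          X          J
  Initial     0.0278      2.963     0.7258      2.223
  Change   -0.005244  -0.002622   0.002622   0.005244
  Equil      0.02256      2.961     0.7284      2.229
  solve Keq expr → x = 0.002622; check Q = 2401
Then add 0.1598 M of X.
Step 3:
                   L          B          X          J
  Initial    0.02256      2.961     0.8882      2.229
  Change    0.002305   0.001153  -0.001153  -0.002305
  Equil      0.02486      2.962     0.8871      2.226
  solve Keq expr → x = -0.001153; check Q = 2401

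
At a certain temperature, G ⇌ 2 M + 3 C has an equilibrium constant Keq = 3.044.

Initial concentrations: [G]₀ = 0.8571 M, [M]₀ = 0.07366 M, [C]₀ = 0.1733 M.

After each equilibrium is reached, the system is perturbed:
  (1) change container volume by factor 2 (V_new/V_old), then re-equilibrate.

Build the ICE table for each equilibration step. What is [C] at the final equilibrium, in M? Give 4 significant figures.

Q₀ = 3.2948e-05 vs Keq = 3.044 ⇒ Q<K, forward
Step 1:
                  G         M         C
  I          0.8571   0.07366    0.1733
  C         -0.3742    0.7483     1.122
  E          0.4829     0.822     1.296
  solve Keq expr → x = 0.3742; check Q = 3.044
Then change container volume by factor 2 (V_new/V_old).
Step 2:
                  G         M         C
  I          0.2415     0.411    0.6479
  C         -0.1131    0.2262    0.3393
  E          0.1284    0.6372    0.9872
  solve Keq expr → x = 0.1131; check Q = 3.044

[C]_eq = 0.9872 M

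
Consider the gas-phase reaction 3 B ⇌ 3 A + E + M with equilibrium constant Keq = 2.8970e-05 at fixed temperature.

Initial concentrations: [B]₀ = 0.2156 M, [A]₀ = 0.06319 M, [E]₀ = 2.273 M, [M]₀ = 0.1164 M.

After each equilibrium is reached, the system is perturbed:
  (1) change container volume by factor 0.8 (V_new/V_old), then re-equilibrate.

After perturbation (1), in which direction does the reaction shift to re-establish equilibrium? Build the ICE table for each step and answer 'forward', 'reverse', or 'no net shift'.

Q₀ = 0.006661 vs Keq = 2.8970e-05 ⇒ Q>K, reverse
Step 1:
                   B          A          E          M
  I           0.2156    0.06319      2.273     0.1164
  C          0.04979   -0.04979    -0.0166    -0.0166
  E           0.2654     0.0134      2.256     0.0998
  solve Keq expr → x = -0.0166; check Q = 2.8970e-05
Then change container volume by factor 0.8 (V_new/V_old).
Step 2:
                   B          A          E          M
  I           0.3317    0.01675      2.821     0.1248
  C          0.00219   -0.00219 -7.2995e-04 -7.2995e-04
  E           0.3339    0.01456       2.82      0.124
  solve Keq expr → x = -7.2995e-04; check Q = 2.8970e-05

Direction: reverse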